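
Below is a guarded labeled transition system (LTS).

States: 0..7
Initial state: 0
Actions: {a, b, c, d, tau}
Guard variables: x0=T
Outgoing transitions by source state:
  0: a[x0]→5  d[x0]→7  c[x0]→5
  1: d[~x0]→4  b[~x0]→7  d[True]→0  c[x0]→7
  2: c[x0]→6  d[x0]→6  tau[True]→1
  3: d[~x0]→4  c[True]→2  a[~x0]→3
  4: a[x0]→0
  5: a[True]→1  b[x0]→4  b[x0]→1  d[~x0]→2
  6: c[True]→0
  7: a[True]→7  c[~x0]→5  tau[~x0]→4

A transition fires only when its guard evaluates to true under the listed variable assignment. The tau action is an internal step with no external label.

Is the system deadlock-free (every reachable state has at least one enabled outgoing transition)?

Reachable = {0,1,4,5,7}
  0: a→5  c→5  d→7  [deg 3]
  1: c→7  d→0  [deg 2]
  4: a→0  [deg 1]
  5: a→1  b→1  b→4  [deg 3]
  7: a→7  [deg 1]

Answer: DEADLOCK-FREE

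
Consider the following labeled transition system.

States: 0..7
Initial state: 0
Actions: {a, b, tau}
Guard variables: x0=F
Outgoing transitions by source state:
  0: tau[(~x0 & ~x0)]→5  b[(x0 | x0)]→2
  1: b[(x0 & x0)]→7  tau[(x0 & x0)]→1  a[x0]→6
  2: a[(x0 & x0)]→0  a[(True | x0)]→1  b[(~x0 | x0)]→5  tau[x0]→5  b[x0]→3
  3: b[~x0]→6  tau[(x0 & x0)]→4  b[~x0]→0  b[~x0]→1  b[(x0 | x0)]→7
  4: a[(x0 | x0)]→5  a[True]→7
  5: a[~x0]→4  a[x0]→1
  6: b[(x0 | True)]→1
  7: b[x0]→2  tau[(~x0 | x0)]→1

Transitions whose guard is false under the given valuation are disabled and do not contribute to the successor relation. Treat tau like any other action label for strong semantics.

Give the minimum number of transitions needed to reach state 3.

Answer: UNREACHABLE

Working:
Breadth-first toward 3:
  depth 0: {0}
  depth 1: {5}
  depth 2: {4}
  depth 3: {7}
  depth 4: {1}
3 never appears.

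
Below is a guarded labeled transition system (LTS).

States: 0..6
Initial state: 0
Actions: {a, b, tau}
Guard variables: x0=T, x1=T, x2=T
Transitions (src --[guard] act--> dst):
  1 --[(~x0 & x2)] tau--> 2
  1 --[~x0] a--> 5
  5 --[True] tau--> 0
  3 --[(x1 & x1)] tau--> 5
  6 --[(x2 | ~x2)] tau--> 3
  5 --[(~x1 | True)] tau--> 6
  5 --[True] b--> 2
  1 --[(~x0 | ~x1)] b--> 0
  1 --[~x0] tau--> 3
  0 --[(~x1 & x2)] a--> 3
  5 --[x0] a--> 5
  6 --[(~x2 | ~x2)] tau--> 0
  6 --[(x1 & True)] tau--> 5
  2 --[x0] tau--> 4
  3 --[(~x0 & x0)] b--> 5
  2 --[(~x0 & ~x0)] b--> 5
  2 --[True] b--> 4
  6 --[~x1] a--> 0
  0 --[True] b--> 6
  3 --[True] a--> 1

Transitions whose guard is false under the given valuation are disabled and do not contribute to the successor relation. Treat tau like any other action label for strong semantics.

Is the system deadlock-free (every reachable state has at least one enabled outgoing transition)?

R = {0,1,2,3,4,5,6}
  0: b→6  [deg 1]
  1: ∅  [no exit]
  2: b→4  tau→4  [deg 2]
  3: a→1  tau→5  [deg 2]
  4: ∅  [no exit]
  5: a→5  b→2  tau→0  tau→6  [deg 4]
  6: tau→3  tau→5  [deg 2]
Path to 1: b·tau·a

Answer: DEADLOCK at state 1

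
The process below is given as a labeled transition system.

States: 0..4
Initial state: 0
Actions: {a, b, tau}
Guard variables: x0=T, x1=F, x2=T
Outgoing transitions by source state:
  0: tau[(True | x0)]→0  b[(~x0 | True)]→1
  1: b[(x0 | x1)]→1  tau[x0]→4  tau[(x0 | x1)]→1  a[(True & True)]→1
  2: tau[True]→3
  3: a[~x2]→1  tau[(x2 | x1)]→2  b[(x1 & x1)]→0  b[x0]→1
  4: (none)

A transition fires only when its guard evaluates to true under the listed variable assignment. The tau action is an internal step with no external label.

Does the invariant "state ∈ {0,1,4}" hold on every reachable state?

Answer: INVARIANT HOLDS

Trace:
Allowed set {0,1,4}
R = {0,1,4}
  0: safe
  1: safe
  4: safe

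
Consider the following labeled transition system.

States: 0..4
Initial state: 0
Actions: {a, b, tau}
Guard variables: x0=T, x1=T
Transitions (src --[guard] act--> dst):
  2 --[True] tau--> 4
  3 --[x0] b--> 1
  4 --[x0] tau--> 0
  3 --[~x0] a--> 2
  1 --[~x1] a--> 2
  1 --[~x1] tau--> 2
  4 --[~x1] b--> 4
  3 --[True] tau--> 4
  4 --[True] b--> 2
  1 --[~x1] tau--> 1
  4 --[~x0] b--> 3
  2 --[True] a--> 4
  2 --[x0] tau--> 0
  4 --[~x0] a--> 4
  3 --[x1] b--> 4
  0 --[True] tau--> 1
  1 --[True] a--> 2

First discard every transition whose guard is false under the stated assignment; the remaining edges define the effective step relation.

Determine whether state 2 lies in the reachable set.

Guard filter leaves 10 enabled edge(s).
depth 0: {0}
depth 1: {1}  cumulative {0,1}
depth 2: {2}  cumulative {0,1,2}
depth 3: {4}  cumulative {0,1,2,4}
R = {0,1,2,4}
trace reaching 2: tau·a

Answer: REACHABLE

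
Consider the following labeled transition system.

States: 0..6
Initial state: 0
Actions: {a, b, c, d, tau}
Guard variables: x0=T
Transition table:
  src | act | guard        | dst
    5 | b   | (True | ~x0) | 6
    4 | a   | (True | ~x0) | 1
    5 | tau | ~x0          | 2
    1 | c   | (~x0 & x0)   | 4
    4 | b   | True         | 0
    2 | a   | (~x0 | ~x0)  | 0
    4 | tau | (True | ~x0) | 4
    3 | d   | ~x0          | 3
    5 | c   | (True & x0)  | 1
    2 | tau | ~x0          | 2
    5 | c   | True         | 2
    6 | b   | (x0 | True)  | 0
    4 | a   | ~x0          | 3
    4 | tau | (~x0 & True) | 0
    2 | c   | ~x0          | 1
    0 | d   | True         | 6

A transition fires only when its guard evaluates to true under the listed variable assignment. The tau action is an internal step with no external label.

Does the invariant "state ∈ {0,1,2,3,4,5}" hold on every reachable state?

Inv-set: {0,1,2,3,4,5}
Reachable = {0,6}
  0: ok
  6: ✗ unsafe
counterexample path to 6: d

Answer: INVARIANT VIOLATED at state 6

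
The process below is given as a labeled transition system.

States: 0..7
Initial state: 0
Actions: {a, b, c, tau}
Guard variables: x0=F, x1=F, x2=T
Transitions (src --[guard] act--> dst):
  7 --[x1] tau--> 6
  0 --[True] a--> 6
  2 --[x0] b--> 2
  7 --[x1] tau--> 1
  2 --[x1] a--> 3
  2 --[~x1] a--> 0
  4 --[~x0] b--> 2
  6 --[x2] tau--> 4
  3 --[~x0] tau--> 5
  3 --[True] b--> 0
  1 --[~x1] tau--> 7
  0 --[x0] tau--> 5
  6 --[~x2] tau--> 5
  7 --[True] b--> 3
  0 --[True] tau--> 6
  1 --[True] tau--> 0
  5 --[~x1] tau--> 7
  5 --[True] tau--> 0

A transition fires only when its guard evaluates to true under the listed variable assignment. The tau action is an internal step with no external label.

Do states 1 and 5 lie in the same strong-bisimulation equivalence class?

Bisimulation quotient by refinement:
  P[0] = {{0,1,2,3,4,5,6,7}}
  P[1] = {{0},{1,5,6},{2},{3},{4,7}}
  P[2] = {{0},{1,5},{2},{3},{4},{6},{7}}
Fixed point at round 3; 7 class(es).
[1]={1,5}  [5]={1,5}

Answer: BISIMILAR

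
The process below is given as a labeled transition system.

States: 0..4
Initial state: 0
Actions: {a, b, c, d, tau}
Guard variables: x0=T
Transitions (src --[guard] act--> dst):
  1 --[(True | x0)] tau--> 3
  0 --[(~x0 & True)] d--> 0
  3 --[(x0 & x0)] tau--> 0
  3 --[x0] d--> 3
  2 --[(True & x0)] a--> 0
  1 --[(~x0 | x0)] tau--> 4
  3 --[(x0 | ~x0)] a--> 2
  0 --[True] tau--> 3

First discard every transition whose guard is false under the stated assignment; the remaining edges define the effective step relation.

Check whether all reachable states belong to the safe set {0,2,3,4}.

Answer: INVARIANT HOLDS

Analysis:
Inv-set: {0,2,3,4}
Reach set: {0,2,3}
  0: ok
  2: ok
  3: ok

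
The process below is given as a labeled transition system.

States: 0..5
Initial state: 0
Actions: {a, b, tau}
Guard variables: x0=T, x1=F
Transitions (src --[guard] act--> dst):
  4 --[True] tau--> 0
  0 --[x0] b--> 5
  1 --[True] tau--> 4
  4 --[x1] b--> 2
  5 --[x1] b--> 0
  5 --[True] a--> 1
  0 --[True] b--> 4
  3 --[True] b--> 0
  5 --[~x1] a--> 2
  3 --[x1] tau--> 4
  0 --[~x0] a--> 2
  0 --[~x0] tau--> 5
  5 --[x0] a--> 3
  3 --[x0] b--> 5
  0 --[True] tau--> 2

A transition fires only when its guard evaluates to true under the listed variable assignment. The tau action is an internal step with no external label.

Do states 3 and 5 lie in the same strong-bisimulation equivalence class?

Compute ~ classes (split until stable):
  round 0: {{0,1,2,3,4,5}}
  round 1: {{0},{1,4},{2},{3},{5}}
  round 2: {{0},{1},{2},{3},{4},{5}}
6 equivalence class(es) (converged in 3)
[3]={3}  [5]={5}

Answer: NOT BISIMILAR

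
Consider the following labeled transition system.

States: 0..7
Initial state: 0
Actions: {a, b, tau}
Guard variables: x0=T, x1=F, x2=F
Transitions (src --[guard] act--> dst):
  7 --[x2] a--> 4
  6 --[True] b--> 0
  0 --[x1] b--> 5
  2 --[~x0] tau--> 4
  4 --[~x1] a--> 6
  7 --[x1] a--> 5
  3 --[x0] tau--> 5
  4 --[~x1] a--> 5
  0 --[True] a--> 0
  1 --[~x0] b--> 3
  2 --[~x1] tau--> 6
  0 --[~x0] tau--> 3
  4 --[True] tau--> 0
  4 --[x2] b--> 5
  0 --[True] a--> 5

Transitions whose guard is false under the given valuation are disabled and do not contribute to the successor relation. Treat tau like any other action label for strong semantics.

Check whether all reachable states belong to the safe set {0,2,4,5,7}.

Inv-set: {0,2,4,5,7}
R = {0,5}
  0: ok
  5: ok

Answer: INVARIANT HOLDS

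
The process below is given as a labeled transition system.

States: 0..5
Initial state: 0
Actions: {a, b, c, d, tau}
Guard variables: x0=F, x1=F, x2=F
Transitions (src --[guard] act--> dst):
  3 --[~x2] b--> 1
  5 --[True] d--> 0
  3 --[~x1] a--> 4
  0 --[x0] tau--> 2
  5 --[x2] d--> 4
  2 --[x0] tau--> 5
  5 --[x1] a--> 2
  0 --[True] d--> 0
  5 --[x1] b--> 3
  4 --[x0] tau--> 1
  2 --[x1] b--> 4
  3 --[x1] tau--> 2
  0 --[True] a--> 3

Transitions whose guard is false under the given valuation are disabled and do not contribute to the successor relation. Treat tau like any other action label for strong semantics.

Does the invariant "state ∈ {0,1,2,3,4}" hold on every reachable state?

Inv-set: {0,1,2,3,4}
Reachable = {0,1,3,4}
  0: ✓
  1: ✓
  3: ✓
  4: ✓

Answer: INVARIANT HOLDS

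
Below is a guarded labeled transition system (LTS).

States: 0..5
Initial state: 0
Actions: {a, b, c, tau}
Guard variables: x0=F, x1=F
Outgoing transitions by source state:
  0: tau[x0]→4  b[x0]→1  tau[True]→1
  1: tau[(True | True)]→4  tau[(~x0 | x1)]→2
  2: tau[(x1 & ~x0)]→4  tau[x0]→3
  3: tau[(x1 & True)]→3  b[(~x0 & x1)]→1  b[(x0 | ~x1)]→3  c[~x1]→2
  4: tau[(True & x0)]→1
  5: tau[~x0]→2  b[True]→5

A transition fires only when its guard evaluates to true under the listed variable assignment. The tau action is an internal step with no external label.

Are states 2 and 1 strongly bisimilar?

Compute ~ classes (split until stable):
  round 0: {{0,1,2,3,4,5}}
  round 1: {{0,1},{2,4},{3},{5}}
  round 2: {{0},{1},{2,4},{3},{5}}
stable after 3 split(s): 5 block(s)
class of 2: {2,4}; class of 1: {1}

Answer: NOT BISIMILAR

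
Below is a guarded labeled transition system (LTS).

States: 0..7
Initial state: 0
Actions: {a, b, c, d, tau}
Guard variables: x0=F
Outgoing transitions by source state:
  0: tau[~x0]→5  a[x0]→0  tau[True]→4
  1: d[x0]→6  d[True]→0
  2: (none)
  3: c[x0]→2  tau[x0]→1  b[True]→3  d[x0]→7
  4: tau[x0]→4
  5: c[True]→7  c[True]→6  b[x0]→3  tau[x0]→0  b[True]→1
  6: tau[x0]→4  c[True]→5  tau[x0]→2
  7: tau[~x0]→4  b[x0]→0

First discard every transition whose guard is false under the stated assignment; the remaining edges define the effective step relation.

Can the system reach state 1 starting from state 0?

Answer: REACHABLE

Trace:
Guard filter leaves 9 enabled edge(s).
Layer 0: {0}
Layer 1: {4,5}  now seen {0,4,5}
Layer 2: {1,6,7}  now seen {0,1,4,5,6,7}
Reach set: {0,1,4,5,6,7}
trace reaching 1: tau·b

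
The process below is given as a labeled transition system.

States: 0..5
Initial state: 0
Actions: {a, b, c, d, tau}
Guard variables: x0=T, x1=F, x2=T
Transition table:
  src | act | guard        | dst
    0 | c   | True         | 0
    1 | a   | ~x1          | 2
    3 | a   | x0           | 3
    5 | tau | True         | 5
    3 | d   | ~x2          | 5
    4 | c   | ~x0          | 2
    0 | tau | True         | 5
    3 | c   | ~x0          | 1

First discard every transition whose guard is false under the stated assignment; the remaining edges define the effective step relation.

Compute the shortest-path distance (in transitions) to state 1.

Breadth-first toward 1:
  L0 = {0}
  L1 = {5}
1 never appears.

Answer: UNREACHABLE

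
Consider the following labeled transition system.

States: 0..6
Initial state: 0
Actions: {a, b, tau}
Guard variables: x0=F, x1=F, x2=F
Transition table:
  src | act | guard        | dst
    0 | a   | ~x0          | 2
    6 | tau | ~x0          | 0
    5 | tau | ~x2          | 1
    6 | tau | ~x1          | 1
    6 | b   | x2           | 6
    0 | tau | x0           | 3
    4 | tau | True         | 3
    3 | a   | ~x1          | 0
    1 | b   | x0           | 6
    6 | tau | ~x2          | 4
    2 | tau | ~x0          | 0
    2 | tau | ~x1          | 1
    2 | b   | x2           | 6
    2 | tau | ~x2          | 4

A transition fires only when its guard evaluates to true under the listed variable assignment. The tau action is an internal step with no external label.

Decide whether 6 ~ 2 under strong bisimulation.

Compute ~ classes (split until stable):
  P[0] = {{0,1,2,3,4,5,6}}
  P[1] = {{0,3},{1},{2,4,5,6}}
  P[2] = {{0},{1},{2,6},{3},{4},{5}}
Fixed point at round 3; 6 class(es).
class of 6: {2,6}; class of 2: {2,6}

Answer: BISIMILAR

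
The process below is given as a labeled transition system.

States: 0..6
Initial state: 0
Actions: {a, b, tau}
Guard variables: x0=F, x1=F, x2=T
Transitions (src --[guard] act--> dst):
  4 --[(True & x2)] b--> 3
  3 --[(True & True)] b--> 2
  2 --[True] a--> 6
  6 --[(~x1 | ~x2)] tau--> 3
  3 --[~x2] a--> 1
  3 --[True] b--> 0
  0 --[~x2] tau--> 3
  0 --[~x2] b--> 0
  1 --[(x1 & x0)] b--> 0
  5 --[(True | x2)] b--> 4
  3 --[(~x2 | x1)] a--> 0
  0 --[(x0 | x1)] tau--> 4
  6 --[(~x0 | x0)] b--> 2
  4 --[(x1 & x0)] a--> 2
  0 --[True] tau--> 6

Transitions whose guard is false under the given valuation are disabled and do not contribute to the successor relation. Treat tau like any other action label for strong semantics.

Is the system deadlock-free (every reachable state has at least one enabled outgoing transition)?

Reach set: {0,2,3,6}
  0: tau→6  [1 exit(s)]
  2: a→6  [1 exit(s)]
  3: b→0  b→2  [2 exit(s)]
  6: b→2  tau→3  [2 exit(s)]

Answer: DEADLOCK-FREE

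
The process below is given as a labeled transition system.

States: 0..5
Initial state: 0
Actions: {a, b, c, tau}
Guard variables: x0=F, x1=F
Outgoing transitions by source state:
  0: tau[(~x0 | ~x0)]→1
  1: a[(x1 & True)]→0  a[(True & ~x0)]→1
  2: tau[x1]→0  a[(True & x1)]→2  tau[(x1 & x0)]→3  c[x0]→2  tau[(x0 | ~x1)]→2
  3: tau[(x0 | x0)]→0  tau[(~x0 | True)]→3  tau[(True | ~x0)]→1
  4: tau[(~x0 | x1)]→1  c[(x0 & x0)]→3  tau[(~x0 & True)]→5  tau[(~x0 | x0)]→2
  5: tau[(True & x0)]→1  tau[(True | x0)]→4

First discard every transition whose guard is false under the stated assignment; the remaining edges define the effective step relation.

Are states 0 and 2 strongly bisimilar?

Answer: NOT BISIMILAR

Working:
Refine partition for ~:
  round 0: {{0,1,2,3,4,5}}
  round 1: {{0,2,3,4,5},{1}}
  round 2: {{0},{1},{2,5},{3,4}}
  round 3: {{0},{1},{2},{3},{4},{5}}
stable after 4 split(s): 6 block(s)
class of 0: {0}; class of 2: {2}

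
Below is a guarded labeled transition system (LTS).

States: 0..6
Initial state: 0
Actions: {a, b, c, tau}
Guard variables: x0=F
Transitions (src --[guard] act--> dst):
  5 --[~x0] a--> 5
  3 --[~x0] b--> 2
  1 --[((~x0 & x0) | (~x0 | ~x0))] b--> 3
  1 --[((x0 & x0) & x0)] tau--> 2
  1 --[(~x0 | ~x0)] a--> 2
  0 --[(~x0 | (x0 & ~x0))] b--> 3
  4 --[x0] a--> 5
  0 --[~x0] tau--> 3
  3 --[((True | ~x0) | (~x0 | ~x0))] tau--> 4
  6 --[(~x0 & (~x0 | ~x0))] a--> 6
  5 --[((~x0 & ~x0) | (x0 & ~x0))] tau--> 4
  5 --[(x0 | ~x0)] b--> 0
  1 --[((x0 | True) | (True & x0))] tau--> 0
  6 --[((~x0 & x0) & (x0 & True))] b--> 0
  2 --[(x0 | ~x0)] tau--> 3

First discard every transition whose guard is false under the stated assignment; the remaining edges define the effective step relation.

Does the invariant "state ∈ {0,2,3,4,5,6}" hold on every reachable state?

Allowed set {0,2,3,4,5,6}
Reach set: {0,2,3,4}
  0: ✓
  2: ✓
  3: ✓
  4: ✓

Answer: INVARIANT HOLDS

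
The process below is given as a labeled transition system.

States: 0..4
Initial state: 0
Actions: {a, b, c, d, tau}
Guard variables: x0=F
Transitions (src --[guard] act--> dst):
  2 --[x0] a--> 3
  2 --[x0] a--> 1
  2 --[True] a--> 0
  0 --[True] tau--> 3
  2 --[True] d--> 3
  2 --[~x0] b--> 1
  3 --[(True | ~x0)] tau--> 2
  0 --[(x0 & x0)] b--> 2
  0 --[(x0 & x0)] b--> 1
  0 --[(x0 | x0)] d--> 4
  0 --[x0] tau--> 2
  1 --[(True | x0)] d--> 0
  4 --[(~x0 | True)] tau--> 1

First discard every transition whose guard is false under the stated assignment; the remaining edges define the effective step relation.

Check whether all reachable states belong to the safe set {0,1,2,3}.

Inv-set: {0,1,2,3}
Reachable = {0,1,2,3}
  0: ✓
  1: ✓
  2: ✓
  3: ✓

Answer: INVARIANT HOLDS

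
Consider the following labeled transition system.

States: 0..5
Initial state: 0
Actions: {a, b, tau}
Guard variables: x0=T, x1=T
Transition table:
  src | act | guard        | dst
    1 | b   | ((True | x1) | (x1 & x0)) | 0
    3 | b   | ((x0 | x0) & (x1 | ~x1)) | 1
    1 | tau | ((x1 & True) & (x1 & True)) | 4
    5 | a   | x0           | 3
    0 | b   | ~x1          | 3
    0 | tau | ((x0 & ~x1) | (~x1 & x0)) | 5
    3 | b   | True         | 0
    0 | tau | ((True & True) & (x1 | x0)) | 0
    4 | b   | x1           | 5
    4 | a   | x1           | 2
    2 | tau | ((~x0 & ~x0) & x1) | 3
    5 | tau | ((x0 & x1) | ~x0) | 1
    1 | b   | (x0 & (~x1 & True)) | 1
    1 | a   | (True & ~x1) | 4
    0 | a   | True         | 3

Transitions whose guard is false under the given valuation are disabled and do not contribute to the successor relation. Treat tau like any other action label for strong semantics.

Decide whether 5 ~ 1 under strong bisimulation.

Answer: NOT BISIMILAR

Analysis:
Refine partition for ~:
  P[0] = {{0,1,2,3,4,5}}
  P[1] = {{0,5},{1},{2},{3},{4}}
  P[2] = {{0},{1},{2},{3},{4},{5}}
stable after 3 split(s): 6 block(s)
5∈{5}, 1∈{1}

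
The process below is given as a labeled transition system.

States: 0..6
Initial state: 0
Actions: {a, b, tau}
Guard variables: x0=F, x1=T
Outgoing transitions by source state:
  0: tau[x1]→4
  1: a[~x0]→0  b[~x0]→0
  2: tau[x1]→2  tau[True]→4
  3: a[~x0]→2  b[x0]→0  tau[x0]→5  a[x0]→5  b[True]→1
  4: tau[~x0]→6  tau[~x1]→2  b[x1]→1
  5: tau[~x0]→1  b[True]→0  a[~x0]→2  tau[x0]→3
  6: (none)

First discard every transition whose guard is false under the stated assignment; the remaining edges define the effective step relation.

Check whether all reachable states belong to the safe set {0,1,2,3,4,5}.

Answer: INVARIANT VIOLATED at state 6

Working:
Allowed set {0,1,2,3,4,5}
Reachable = {0,1,4,6}
  0: safe
  1: safe
  4: safe
  6: ✗ unsafe
counterexample path to 6: tau·tau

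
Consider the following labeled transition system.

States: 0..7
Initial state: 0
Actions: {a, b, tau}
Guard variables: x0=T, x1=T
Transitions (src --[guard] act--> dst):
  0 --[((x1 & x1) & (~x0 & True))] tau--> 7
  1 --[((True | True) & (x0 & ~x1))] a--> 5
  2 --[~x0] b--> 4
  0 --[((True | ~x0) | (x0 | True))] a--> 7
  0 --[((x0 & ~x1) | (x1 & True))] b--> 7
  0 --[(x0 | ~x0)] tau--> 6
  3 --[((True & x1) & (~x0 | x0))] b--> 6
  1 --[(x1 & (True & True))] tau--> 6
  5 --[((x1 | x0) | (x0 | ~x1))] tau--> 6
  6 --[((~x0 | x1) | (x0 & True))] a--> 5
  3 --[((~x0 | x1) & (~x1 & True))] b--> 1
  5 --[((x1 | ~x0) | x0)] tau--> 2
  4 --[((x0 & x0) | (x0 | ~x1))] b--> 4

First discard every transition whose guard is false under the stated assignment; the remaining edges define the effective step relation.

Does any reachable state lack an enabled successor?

R = {0,2,5,6,7}
  0: a→7  b→7  tau→6  [deg 3]
  2: ∅  [STUCK]
  5: tau→2  tau→6  [deg 2]
  6: a→5  [deg 1]
  7: ∅  [STUCK]
Path to 2: tau·a·tau

Answer: DEADLOCK at state 2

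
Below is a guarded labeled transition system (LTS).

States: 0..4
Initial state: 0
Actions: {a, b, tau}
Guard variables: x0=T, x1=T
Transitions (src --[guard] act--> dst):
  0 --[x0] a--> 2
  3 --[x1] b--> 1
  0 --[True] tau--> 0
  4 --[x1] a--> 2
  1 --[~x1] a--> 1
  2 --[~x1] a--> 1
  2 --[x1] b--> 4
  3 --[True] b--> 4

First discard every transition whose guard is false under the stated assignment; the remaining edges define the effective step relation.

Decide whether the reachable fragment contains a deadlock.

R = {0,2,4}
  0: a→2  tau→0  [2 exit(s)]
  2: b→4  [1 exit(s)]
  4: a→2  [1 exit(s)]

Answer: DEADLOCK-FREE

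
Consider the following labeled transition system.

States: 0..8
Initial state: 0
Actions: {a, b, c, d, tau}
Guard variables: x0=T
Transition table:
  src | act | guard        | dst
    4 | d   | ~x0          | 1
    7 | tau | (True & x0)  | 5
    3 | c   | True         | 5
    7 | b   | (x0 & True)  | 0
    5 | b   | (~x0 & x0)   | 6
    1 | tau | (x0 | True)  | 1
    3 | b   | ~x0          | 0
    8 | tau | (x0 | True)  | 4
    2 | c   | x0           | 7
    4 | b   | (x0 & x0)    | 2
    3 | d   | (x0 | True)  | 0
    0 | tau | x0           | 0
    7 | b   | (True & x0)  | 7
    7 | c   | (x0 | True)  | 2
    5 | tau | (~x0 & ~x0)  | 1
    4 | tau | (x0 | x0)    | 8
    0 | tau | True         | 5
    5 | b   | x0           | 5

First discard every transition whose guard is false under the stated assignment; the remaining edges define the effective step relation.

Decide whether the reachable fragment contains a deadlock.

Answer: DEADLOCK-FREE

Analysis:
Reach set: {0,5}
  0: tau→0  tau→5  [2 out]
  5: b→5  [1 out]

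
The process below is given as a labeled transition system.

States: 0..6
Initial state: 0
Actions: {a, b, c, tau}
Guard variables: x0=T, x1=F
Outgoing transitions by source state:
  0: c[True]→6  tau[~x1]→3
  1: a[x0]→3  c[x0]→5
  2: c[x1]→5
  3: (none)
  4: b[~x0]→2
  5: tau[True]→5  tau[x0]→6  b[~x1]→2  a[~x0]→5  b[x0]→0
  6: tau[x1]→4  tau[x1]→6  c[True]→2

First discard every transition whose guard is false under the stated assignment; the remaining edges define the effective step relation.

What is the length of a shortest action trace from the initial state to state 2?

Answer: 2

Working:
Breadth-first toward 2:
  L0 = {0}
  L1 = {3,6}
  L2 = {2}
depth(2)=2, e.g. c·c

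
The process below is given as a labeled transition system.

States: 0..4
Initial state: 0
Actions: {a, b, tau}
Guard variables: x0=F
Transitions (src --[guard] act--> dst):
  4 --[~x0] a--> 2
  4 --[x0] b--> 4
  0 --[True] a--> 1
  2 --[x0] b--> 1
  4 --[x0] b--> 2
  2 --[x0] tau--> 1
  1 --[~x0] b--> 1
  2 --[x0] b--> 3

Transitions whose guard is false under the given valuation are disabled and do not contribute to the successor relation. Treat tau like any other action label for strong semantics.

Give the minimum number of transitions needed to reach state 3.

Answer: UNREACHABLE

Trace:
Breadth-first toward 3:
  Layer 0: {0}
  Layer 1: {1}
3 never appears.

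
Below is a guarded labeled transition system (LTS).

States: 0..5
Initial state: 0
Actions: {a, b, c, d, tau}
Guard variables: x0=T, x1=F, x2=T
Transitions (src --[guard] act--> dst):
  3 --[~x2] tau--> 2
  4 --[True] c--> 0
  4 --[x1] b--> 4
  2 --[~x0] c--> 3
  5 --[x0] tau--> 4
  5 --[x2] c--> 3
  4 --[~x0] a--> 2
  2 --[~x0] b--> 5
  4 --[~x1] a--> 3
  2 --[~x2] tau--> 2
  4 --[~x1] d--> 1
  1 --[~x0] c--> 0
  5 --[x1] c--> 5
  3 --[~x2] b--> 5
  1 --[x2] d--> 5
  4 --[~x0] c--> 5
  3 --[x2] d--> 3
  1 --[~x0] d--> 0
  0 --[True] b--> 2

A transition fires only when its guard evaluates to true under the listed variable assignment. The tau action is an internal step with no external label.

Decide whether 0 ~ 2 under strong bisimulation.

Answer: NOT BISIMILAR

Analysis:
Bisimulation quotient by refinement:
  P[0] = {{0,1,2,3,4,5}}
  P[1] = {{0},{1,3},{2},{4},{5}}
  P[2] = {{0},{1},{2},{3},{4},{5}}
stable after 3 split(s): 6 block(s)
[0]={0}  [2]={2}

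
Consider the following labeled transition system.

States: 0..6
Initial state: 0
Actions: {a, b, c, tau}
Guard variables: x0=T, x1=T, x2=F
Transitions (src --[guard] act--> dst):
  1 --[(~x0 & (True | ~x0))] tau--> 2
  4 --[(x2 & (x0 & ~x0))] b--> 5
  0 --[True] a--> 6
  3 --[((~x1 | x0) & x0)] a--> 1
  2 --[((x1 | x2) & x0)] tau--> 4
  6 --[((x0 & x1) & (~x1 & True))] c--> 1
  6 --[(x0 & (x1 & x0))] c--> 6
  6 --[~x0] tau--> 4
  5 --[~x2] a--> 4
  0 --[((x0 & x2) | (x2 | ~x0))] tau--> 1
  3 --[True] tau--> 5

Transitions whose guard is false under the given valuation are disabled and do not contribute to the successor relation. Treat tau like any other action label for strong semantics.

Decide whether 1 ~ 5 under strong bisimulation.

Bisimulation quotient by refinement:
  π0 = {{0,1,2,3,4,5,6}}
  π1 = {{0,5},{1,4},{2},{3},{6}}
  π2 = {{0},{1,4},{2},{3},{5},{6}}
Fixed point at round 3; 6 class(es).
[1]={1,4}  [5]={5}

Answer: NOT BISIMILAR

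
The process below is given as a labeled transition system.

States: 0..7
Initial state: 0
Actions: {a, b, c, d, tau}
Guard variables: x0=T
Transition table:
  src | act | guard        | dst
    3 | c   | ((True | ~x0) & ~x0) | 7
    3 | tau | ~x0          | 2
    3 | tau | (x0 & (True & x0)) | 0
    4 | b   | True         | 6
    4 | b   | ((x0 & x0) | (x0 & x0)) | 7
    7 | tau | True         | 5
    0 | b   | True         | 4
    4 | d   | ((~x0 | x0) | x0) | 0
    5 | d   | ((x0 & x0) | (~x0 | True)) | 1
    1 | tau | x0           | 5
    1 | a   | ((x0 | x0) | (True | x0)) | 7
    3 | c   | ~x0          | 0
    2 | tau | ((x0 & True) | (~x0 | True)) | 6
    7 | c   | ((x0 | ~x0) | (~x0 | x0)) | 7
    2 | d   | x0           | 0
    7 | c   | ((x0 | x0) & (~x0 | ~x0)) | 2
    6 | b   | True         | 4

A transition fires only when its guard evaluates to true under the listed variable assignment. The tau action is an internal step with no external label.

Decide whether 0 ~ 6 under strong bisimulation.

Bisimulation quotient by refinement:
  round 0: {{0,1,2,3,4,5,6,7}}
  round 1: {{0,6},{1},{2},{3},{4},{5},{7}}
Fixed point at round 2; 7 class(es).
0∈{0,6}, 6∈{0,6}

Answer: BISIMILAR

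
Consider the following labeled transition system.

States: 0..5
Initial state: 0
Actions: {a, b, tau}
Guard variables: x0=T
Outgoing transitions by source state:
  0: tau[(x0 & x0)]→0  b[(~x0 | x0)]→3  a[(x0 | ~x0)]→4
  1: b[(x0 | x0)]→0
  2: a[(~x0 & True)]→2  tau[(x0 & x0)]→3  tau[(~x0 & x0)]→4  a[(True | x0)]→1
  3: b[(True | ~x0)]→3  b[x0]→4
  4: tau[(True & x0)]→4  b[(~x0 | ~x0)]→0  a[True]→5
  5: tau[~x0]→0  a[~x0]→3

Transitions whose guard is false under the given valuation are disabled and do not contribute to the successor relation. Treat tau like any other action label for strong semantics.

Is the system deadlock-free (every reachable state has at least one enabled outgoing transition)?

Reachable = {0,3,4,5}
  0: a→4  b→3  tau→0  [3 out]
  3: b→3  b→4  [2 out]
  4: a→5  tau→4  [2 out]
  5: ∅  [STUCK]
Path to 5: a·a

Answer: DEADLOCK at state 5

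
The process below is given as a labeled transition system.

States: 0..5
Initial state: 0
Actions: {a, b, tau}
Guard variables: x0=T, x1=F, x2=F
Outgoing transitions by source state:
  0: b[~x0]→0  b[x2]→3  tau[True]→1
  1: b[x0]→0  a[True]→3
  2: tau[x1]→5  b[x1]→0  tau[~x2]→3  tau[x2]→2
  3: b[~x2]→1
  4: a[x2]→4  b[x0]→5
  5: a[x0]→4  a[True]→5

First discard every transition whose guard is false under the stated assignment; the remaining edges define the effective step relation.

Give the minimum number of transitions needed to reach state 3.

Answer: 2

Working:
Layered search for 3:
  L0 = {0}
  L1 = {1}
  L2 = {3}
first hit 3 at d=2 via tau·a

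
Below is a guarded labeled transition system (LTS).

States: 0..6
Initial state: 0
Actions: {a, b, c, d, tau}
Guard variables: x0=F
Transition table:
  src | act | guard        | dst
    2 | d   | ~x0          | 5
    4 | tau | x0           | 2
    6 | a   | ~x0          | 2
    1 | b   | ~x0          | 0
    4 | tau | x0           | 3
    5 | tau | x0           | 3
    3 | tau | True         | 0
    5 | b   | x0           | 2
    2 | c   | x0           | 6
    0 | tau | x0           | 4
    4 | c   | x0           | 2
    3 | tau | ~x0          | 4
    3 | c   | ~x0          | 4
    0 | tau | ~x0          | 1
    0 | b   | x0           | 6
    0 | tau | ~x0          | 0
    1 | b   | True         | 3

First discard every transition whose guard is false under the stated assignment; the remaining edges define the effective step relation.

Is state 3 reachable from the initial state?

Guard filter leaves 9 enabled edge(s).
Layer 0: {0}
Layer 1: {1}  cumulative {0,1}
Layer 2: {3}  cumulative {0,1,3}
Layer 3: {4}  cumulative {0,1,3,4}
Reachable = {0,1,3,4}
witness 3: tau·b

Answer: REACHABLE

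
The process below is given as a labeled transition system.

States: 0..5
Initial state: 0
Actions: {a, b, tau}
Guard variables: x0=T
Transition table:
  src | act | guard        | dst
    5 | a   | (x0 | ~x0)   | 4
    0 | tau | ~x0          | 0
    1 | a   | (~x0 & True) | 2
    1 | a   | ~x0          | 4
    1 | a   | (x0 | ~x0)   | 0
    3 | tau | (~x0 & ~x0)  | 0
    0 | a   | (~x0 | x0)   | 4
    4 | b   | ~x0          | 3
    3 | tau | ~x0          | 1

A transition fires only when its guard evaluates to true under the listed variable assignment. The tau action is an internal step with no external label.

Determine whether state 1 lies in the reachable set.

Answer: UNREACHABLE

Trace:
Guard filter leaves 3 enabled edge(s).
L0 = {0}
L1 = {4}  total {0,4}
Reachable = {0,4}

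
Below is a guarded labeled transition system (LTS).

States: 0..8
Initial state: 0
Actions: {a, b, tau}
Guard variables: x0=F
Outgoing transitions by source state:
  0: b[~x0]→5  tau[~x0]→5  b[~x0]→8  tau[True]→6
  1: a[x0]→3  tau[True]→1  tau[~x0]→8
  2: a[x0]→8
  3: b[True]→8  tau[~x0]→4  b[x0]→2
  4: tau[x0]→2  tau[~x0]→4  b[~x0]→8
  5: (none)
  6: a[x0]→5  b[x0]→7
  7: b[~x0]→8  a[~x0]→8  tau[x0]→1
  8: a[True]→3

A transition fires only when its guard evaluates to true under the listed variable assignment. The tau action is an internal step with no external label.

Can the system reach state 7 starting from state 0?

After dropping false guards: 13 live edges.
Layer 0: {0}
Layer 1: {5,6,8}  total {0,5,6,8}
Layer 2: {3}  total {0,3,5,6,8}
Layer 3: {4}  total {0,3,4,5,6,8}
Reach set: {0,3,4,5,6,8}

Answer: UNREACHABLE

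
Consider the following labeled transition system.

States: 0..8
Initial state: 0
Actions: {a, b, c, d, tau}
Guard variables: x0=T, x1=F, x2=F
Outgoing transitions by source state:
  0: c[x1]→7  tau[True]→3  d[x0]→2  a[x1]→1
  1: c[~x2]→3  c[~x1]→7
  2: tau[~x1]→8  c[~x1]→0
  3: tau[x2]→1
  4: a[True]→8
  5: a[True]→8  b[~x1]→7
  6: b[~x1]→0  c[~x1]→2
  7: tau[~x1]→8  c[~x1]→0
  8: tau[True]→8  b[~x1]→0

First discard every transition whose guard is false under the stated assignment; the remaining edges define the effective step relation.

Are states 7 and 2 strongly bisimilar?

Compute ~ classes (split until stable):
  round 0: {{0,1,2,3,4,5,6,7,8}}
  round 1: {{0},{1},{2,7},{3},{4},{5},{6},{8}}
8 equivalence class(es) (converged in 2)
class of 7: {2,7}; class of 2: {2,7}

Answer: BISIMILAR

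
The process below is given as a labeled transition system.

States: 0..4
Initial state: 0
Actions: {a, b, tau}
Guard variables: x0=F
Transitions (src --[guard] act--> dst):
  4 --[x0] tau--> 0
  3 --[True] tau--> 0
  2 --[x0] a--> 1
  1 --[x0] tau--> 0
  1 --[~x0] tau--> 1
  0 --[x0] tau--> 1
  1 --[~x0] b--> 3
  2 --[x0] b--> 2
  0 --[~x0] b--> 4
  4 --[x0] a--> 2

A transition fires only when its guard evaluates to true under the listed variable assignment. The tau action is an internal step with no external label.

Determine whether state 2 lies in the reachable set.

Answer: UNREACHABLE

Analysis:
After dropping false guards: 4 live edges.
depth 0: {0}
depth 1: {4}  cumulative {0,4}
R = {0,4}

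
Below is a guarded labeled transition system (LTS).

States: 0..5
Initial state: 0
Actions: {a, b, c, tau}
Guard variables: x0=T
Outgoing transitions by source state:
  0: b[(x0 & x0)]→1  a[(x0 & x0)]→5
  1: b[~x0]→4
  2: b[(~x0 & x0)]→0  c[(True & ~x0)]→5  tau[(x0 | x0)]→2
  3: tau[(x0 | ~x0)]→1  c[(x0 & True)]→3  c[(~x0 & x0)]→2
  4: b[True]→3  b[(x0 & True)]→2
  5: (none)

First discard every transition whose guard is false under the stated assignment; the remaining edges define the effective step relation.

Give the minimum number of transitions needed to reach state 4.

Breadth-first toward 4:
  depth 0: {0}
  depth 1: {1,5}
4 never appears.

Answer: UNREACHABLE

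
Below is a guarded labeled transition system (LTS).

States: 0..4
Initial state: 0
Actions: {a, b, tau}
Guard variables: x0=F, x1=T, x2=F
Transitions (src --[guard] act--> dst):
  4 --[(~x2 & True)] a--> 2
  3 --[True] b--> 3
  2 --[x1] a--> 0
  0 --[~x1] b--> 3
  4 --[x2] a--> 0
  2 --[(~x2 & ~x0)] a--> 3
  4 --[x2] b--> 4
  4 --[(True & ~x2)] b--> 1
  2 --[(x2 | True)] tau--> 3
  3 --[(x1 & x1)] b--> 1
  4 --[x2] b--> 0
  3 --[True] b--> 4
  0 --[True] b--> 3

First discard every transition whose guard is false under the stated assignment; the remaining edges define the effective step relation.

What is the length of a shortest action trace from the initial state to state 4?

Layered search for 4:
  Layer 0: {0}
  Layer 1: {3}
  Layer 2: {1,4}
4 enters at depth 2; path b·b

Answer: 2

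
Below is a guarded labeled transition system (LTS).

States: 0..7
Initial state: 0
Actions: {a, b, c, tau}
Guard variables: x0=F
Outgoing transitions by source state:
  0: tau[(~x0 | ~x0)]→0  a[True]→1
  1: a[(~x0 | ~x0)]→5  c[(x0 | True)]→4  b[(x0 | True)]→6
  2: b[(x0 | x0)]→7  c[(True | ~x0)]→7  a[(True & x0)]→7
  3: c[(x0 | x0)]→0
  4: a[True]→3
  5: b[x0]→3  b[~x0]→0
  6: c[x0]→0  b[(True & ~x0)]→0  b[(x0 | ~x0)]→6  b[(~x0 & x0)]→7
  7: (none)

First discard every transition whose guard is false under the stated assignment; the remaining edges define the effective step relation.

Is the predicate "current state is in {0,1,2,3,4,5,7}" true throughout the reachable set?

Inv-set: {0,1,2,3,4,5,7}
Reach set: {0,1,3,4,5,6}
  0: safe
  1: safe
  3: safe
  4: safe
  5: safe
  6: VIOLATES
counterexample path to 6: a·b

Answer: INVARIANT VIOLATED at state 6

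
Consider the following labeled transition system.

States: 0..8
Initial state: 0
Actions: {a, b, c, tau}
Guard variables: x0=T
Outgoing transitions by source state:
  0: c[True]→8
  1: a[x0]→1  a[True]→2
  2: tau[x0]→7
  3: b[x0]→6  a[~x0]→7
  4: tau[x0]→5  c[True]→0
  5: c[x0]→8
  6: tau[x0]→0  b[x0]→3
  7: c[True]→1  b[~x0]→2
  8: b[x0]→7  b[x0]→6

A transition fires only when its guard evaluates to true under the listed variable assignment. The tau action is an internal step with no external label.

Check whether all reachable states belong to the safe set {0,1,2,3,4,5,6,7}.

Answer: INVARIANT VIOLATED at state 8

Trace:
Inv-set: {0,1,2,3,4,5,6,7}
R = {0,1,2,3,6,7,8}
  0: ok
  1: ok
  2: ok
  3: ok
  6: ok
  7: ok
  8: ✗ unsafe
counterexample path to 8: c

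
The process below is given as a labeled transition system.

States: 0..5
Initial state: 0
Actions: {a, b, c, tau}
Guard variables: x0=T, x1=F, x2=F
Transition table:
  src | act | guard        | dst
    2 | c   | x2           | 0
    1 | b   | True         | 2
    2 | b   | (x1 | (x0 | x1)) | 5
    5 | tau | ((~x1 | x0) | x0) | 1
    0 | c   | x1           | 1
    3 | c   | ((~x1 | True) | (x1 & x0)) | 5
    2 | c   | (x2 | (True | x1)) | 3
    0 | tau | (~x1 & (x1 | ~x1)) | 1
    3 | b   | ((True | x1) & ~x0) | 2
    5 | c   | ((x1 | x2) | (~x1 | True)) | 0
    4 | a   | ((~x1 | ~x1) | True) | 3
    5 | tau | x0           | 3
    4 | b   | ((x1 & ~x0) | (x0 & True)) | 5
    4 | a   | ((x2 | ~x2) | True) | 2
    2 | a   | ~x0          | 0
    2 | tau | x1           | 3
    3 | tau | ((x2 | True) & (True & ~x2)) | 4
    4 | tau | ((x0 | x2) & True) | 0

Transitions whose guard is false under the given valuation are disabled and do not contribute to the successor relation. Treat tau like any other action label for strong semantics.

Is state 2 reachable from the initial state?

Answer: REACHABLE

Analysis:
13 transition(s) survive guard evaluation.
depth 0: {0}
depth 1: {1}  cumulative {0,1}
depth 2: {2}  cumulative {0,1,2}
depth 3: {3,5}  cumulative {0,1,2,3,5}
depth 4: {4}  cumulative {0,1,2,3,4,5}
R = {0,1,2,3,4,5}
Path to 2: tau·b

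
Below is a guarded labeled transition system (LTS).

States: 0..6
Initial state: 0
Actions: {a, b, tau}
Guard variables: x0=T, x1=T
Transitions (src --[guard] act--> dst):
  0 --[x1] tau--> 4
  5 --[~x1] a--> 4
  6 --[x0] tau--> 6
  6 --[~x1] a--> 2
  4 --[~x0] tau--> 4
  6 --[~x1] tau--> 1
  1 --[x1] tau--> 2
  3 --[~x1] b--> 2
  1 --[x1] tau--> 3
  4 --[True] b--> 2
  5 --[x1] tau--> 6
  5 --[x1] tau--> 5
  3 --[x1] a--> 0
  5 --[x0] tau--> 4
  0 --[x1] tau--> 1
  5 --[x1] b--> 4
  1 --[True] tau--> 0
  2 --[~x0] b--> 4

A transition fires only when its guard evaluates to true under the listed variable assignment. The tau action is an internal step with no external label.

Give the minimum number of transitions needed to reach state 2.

Breadth-first toward 2:
  L0 = {0}
  L1 = {1,4}
  L2 = {2,3}
2 enters at depth 2; path tau·tau

Answer: 2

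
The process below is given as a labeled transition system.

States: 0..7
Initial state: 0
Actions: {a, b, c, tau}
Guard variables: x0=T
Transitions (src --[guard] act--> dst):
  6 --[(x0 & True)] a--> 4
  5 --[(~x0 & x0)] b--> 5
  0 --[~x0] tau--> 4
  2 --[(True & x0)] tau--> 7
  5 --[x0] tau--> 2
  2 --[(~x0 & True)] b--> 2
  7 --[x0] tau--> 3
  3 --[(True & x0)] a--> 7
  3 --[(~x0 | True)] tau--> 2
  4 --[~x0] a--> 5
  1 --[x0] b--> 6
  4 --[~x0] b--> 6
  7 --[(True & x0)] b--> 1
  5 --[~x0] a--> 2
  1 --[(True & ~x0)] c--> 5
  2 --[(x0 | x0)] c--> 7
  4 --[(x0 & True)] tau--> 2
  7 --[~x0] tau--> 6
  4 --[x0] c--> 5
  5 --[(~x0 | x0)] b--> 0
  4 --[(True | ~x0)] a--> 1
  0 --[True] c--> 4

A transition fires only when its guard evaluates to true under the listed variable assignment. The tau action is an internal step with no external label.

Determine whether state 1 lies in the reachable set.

Guard filter leaves 14 enabled edge(s).
depth 0: {0}
depth 1: {4}  now seen {0,4}
depth 2: {1,2,5}  now seen {0,1,2,4,5}
depth 3: {6,7}  now seen {0,1,2,4,5,6,7}
depth 4: {3}  now seen {0,1,2,3,4,5,6,7}
Reach set: {0,1,2,3,4,5,6,7}
trace reaching 1: c·a

Answer: REACHABLE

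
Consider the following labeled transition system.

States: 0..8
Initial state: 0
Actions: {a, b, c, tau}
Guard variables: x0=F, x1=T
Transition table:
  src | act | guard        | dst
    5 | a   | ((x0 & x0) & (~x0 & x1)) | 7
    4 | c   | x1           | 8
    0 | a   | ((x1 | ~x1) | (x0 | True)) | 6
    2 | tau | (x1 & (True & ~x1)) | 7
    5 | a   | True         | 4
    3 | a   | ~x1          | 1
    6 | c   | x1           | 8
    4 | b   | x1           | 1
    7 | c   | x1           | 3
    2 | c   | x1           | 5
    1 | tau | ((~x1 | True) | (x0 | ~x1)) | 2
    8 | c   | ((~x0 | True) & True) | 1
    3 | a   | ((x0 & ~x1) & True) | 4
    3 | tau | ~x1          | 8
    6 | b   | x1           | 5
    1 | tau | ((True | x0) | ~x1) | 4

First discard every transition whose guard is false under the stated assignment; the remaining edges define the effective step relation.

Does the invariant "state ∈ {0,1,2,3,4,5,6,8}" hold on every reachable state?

Answer: INVARIANT HOLDS

Trace:
Allowed set {0,1,2,3,4,5,6,8}
R = {0,1,2,4,5,6,8}
  0: ✓
  1: ✓
  2: ✓
  4: ✓
  5: ✓
  6: ✓
  8: ✓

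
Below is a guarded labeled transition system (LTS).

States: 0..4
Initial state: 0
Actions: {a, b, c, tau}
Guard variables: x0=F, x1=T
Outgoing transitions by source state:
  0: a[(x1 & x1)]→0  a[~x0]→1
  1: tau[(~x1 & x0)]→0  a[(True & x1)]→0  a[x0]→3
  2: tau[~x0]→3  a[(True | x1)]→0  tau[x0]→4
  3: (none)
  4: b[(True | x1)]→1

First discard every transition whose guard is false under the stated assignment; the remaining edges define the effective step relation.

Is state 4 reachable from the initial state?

Answer: UNREACHABLE

Trace:
Guard filter leaves 6 enabled edge(s).
Layer 0: {0}
Layer 1: {1}  cumulative {0,1}
Reachable = {0,1}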